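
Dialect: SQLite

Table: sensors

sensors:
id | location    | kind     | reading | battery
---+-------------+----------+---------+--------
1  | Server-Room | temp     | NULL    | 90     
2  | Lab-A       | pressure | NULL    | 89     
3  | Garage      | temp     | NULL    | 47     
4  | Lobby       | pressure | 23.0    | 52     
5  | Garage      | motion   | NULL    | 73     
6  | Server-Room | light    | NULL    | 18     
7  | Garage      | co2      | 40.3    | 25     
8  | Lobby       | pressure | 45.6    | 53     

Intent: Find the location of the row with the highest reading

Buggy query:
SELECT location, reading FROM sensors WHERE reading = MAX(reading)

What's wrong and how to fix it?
Bug: WHERE is evaluated per row; an aggregate over the whole table isn't defined there

Fix: Use a subquery: WHERE reading = (SELECT MAX(reading) FROM sensors)

Corrected query:
SELECT location, reading FROM sensors WHERE reading = (SELECT MAX(reading) FROM sensors)

Result:
location | reading
---------+--------
Lobby    | 45.6   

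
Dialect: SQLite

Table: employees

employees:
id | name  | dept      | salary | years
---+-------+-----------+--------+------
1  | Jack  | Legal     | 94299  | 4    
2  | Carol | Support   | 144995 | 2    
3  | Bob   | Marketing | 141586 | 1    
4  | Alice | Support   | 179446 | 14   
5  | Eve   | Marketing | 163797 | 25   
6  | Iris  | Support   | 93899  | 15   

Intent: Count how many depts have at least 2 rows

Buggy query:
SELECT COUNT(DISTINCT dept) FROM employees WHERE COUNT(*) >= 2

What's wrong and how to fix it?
Bug: WHERE filters individual rows, not groups, so a group-level COUNT is invalid there

Fix: Use a subquery that GROUPs and filters with HAVING, then count its rows

Corrected query:
SELECT COUNT(*) FROM (SELECT dept FROM employees GROUP BY dept HAVING COUNT(*) >= 2)

Result:
COUNT(*)
--------
2       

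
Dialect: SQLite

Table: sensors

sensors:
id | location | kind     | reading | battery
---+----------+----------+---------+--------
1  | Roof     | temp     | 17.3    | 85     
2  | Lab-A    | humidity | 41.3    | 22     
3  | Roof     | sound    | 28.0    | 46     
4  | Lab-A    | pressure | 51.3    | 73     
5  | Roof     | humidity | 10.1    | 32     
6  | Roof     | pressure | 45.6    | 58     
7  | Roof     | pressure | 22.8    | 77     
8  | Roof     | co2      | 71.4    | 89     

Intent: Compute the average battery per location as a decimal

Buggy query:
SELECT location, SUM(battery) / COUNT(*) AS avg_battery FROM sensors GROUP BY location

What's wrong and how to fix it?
Bug: Both operands are integers, so '/' performs integer division and truncates

Fix: Cast one side to REAL so the division keeps the fractional part

Corrected query:
SELECT location, SUM(battery) * 1.0 / COUNT(*) AS avg_battery FROM sensors GROUP BY location

Result:
location | avg_battery
---------+------------
Lab-A    | 47.5       
Roof     | 64.5       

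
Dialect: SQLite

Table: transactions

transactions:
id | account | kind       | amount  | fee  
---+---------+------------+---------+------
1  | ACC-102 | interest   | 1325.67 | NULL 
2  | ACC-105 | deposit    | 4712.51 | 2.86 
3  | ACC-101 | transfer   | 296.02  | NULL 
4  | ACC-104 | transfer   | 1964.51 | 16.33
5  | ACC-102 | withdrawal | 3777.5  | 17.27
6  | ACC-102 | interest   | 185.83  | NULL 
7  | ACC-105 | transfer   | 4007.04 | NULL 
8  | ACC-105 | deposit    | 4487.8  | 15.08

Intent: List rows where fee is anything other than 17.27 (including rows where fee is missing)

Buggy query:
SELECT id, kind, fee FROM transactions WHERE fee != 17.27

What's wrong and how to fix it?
Bug: Inequality against NULL is unknown, not true; rows with NULL are dropped

Fix: Add an explicit OR fee IS NULL to include the missing-value rows

Corrected query:
SELECT id, kind, fee FROM transactions WHERE fee != 17.27 OR fee IS NULL

Result:
id | kind     | fee  
---+----------+------
1  | interest | NULL 
2  | deposit  | 2.86 
3  | transfer | NULL 
4  | transfer | 16.33
6  | interest | NULL 
7  | transfer | NULL 
8  | deposit  | 15.08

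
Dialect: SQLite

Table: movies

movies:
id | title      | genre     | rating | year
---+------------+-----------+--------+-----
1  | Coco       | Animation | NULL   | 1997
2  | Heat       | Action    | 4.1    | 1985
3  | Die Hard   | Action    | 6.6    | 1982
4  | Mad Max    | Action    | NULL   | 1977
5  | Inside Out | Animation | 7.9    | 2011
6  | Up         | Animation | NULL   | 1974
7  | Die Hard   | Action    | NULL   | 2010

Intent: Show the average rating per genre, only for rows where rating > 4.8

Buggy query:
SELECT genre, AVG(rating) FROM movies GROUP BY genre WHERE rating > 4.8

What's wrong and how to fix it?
Bug: Row-level WHERE must come before GROUP BY in the clause order

Fix: Move the WHERE clause before GROUP BY

Corrected query:
SELECT genre, AVG(rating) FROM movies WHERE rating > 4.8 GROUP BY genre

Result:
genre     | AVG(rating)
----------+------------
Action    | 6.6        
Animation | 7.9        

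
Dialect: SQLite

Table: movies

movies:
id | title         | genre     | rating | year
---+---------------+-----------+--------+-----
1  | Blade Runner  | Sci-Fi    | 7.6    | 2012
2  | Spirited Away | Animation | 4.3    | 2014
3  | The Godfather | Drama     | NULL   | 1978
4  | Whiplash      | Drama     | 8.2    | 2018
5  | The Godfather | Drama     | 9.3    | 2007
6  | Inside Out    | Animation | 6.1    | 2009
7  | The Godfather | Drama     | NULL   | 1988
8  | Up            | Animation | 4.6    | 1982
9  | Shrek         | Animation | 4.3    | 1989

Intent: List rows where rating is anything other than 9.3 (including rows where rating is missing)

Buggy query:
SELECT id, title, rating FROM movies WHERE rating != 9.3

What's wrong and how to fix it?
Bug: Inequality against NULL is unknown, not true; rows with NULL are dropped

Fix: Add an explicit OR rating IS NULL to include the missing-value rows

Corrected query:
SELECT id, title, rating FROM movies WHERE rating != 9.3 OR rating IS NULL

Result:
id | title         | rating
---+---------------+-------
1  | Blade Runner  | 7.6   
2  | Spirited Away | 4.3   
3  | The Godfather | NULL  
4  | Whiplash      | 8.2   
6  | Inside Out    | 6.1   
7  | The Godfather | NULL  
8  | Up            | 4.6   
9  | Shrek         | 4.3   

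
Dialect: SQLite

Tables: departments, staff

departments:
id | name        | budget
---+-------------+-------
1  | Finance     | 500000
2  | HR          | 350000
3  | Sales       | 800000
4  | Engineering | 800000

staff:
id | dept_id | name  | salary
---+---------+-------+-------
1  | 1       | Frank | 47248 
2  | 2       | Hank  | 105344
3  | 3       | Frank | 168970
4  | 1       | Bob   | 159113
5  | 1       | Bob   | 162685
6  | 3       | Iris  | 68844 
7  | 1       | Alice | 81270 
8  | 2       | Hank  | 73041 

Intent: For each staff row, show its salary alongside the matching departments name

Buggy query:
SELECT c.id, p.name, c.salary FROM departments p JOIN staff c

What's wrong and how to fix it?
Bug: JOIN with no ON clause produces a cartesian product; every staff row pairs with every departments row

Fix: Specify the join condition linking the foreign key to the parent id

Corrected query:
SELECT c.id, p.name, c.salary FROM departments p JOIN staff c ON c.dept_id = p.id

Result:
id | name    | salary
---+---------+-------
1  | Finance | 47248 
2  | HR      | 105344
3  | Sales   | 168970
4  | Finance | 159113
5  | Finance | 162685
6  | Sales   | 68844 
7  | Finance | 81270 
8  | HR      | 73041 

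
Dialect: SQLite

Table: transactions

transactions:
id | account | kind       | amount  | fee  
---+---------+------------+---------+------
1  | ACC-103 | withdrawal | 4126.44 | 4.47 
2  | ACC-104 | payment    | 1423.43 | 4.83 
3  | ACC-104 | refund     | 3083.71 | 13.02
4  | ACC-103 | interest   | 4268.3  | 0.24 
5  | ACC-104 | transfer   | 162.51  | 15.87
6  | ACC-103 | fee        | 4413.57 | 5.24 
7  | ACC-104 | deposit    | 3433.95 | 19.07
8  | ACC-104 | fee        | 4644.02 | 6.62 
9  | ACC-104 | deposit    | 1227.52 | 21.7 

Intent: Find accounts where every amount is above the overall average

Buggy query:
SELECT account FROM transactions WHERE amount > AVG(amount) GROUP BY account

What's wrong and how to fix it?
Bug: AVG() is an aggregate; it can't sit directly in WHERE

Fix: Compute the overall average in a scalar subquery and compare each group's MIN against it in HAVING

Corrected query:
SELECT account FROM transactions GROUP BY account HAVING MIN(amount) > (SELECT AVG(amount) FROM transactions)

Result:
account
-------
ACC-103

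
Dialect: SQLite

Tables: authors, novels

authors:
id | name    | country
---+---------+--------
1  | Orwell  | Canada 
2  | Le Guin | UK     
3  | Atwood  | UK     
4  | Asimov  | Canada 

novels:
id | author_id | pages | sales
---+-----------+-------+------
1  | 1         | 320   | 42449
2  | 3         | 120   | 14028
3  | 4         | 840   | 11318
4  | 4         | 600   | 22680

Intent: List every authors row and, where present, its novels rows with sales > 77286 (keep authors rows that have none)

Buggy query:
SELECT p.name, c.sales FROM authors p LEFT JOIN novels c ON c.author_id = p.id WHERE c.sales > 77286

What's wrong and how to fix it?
Bug: A WHERE condition on the right-hand table after LEFT JOIN drops unmatched parents

Fix: Move the right-table condition into the ON clause so unmatched parents are kept

Corrected query:
SELECT p.name, c.sales FROM authors p LEFT JOIN novels c ON c.author_id = p.id AND c.sales > 77286

Result:
name    | sales
--------+------
Orwell  | NULL 
Le Guin | NULL 
Atwood  | NULL 
Asimov  | NULL 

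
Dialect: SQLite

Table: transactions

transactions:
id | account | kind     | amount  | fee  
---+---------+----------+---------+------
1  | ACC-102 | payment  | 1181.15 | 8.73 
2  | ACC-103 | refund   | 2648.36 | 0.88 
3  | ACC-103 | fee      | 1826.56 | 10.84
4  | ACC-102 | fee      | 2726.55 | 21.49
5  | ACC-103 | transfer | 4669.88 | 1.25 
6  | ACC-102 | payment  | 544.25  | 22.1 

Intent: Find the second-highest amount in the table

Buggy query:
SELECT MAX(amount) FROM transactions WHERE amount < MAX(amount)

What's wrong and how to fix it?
Bug: MAX(amount) on the right of the comparison is an aggregate-in-WHERE error

Fix: Put the inner MAX in a scalar subquery

Corrected query:
SELECT MAX(amount) FROM transactions WHERE amount < (SELECT MAX(amount) FROM transactions)

Result:
MAX(amount)
-----------
2726.55    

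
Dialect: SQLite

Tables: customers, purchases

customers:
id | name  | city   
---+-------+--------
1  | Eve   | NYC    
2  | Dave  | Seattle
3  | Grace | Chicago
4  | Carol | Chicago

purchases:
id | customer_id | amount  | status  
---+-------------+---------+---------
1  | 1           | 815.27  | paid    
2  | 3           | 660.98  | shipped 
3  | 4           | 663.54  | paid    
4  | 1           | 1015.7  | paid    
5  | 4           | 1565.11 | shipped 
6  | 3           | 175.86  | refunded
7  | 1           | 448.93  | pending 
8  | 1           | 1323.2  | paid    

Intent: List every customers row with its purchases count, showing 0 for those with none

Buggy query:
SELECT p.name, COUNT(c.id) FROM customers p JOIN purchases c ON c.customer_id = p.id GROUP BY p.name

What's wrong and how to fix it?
Bug: An inner join excludes parents with zero children

Fix: Switch to LEFT JOIN to retain unmatched parent rows

Corrected query:
SELECT p.name, COUNT(c.id) FROM customers p LEFT JOIN purchases c ON c.customer_id = p.id GROUP BY p.name

Result:
name  | COUNT(c.id)
------+------------
Carol | 2          
Dave  | 0          
Eve   | 4          
Grace | 2          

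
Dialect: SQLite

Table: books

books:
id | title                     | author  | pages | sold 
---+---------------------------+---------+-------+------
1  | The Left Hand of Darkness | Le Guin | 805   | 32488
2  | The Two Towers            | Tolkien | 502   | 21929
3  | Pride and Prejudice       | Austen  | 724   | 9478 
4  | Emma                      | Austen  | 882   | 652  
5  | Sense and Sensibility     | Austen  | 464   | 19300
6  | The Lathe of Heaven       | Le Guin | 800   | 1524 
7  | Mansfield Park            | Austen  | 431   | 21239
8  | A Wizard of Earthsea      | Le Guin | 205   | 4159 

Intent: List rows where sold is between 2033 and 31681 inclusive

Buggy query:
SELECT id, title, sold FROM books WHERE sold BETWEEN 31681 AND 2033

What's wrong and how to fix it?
Bug: The bounds are reversed; BETWEEN a AND b requires a <= b to match anything

Fix: Swap the bounds so the smaller value comes first

Corrected query:
SELECT id, title, sold FROM books WHERE sold BETWEEN 2033 AND 31681

Result:
id | title                 | sold 
---+-----------------------+------
2  | The Two Towers        | 21929
3  | Pride and Prejudice   | 9478 
5  | Sense and Sensibility | 19300
7  | Mansfield Park        | 21239
8  | A Wizard of Earthsea  | 4159 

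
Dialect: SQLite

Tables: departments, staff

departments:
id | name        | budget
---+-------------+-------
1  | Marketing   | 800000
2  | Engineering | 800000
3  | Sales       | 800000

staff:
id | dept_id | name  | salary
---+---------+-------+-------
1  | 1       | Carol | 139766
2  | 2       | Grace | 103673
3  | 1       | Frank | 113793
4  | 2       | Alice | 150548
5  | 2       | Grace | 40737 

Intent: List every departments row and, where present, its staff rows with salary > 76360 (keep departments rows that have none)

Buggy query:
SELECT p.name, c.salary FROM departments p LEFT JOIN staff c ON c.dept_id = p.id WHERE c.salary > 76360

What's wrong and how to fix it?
Bug: Filtering c.salary in WHERE discards the NULL rows produced by LEFT JOIN, turning it into an inner join

Fix: Put 'c.salary > 76360' in the JOIN's ON clause instead of WHERE

Corrected query:
SELECT p.name, c.salary FROM departments p LEFT JOIN staff c ON c.dept_id = p.id AND c.salary > 76360

Result:
name        | salary
------------+-------
Marketing   | 113793
Marketing   | 139766
Engineering | 103673
Engineering | 150548
Sales       | NULL  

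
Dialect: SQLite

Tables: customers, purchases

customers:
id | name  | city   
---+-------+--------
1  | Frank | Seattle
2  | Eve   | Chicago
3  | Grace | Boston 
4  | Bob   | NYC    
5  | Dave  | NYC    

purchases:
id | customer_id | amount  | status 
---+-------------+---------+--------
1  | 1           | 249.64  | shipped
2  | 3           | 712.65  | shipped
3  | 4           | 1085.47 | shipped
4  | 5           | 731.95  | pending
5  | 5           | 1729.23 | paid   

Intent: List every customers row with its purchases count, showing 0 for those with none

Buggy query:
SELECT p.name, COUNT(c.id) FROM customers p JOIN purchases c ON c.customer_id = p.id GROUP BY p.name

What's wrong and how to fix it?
Bug: INNER JOIN drops customers rows that have no matching purchases rows

Fix: Use LEFT JOIN so parents without children still appear (COUNT(c.id) gives 0)

Corrected query:
SELECT p.name, COUNT(c.id) FROM customers p LEFT JOIN purchases c ON c.customer_id = p.id GROUP BY p.name

Result:
name  | COUNT(c.id)
------+------------
Bob   | 1          
Dave  | 2          
Eve   | 0          
Frank | 1          
Grace | 1          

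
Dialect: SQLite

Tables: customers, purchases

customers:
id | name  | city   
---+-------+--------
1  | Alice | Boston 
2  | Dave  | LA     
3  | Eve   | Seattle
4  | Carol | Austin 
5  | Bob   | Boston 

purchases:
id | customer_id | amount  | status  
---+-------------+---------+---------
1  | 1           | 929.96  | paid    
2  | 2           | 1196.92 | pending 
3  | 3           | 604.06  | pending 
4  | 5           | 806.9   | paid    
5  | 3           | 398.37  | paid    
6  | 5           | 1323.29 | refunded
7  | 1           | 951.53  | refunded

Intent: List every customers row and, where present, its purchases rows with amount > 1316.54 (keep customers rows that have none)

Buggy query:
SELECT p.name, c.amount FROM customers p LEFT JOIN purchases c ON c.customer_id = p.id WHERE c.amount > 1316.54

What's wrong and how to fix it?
Bug: A WHERE condition on the right-hand table after LEFT JOIN drops unmatched parents

Fix: Move the right-table condition into the ON clause so unmatched parents are kept

Corrected query:
SELECT p.name, c.amount FROM customers p LEFT JOIN purchases c ON c.customer_id = p.id AND c.amount > 1316.54

Result:
name  | amount 
------+--------
Alice | NULL   
Dave  | NULL   
Eve   | NULL   
Carol | NULL   
Bob   | 1323.29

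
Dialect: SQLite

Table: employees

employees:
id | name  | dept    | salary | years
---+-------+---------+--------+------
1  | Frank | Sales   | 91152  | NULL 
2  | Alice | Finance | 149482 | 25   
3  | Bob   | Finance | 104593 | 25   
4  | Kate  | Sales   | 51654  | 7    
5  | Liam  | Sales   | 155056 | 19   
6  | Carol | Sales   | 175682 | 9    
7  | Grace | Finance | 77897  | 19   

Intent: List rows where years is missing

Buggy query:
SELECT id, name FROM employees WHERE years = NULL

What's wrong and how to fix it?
Bug: '= NULL' is always unknown in SQL three-valued logic, so no rows match

Fix: Replace '= NULL' with 'IS NULL'

Corrected query:
SELECT id, name FROM employees WHERE years IS NULL

Result:
id | name 
---+------
1  | Frank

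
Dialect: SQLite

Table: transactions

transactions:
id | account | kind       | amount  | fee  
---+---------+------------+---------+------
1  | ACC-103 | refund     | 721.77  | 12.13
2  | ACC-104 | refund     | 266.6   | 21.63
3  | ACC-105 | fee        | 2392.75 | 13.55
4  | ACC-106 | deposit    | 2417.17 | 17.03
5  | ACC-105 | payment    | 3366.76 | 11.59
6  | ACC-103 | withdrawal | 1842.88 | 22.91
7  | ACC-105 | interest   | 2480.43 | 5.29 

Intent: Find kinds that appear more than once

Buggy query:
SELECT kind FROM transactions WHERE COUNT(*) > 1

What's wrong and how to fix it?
Bug: COUNT(*) is an aggregate and cannot be used in WHERE

Fix: Group first, then use HAVING for the count condition

Corrected query:
SELECT kind FROM transactions GROUP BY kind HAVING COUNT(*) > 1

Result:
kind  
------
refund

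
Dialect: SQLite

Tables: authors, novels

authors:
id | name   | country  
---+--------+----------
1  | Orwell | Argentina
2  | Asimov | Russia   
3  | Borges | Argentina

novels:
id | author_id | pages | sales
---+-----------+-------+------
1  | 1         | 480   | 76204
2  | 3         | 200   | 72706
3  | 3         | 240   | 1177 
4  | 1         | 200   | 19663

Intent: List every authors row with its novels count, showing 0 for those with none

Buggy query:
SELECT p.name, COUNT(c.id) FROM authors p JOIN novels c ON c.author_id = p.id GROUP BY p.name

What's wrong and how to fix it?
Bug: INNER JOIN drops authors rows that have no matching novels rows

Fix: Use LEFT JOIN so parents without children still appear (COUNT(c.id) gives 0)

Corrected query:
SELECT p.name, COUNT(c.id) FROM authors p LEFT JOIN novels c ON c.author_id = p.id GROUP BY p.name

Result:
name   | COUNT(c.id)
-------+------------
Asimov | 0          
Borges | 2          
Orwell | 2          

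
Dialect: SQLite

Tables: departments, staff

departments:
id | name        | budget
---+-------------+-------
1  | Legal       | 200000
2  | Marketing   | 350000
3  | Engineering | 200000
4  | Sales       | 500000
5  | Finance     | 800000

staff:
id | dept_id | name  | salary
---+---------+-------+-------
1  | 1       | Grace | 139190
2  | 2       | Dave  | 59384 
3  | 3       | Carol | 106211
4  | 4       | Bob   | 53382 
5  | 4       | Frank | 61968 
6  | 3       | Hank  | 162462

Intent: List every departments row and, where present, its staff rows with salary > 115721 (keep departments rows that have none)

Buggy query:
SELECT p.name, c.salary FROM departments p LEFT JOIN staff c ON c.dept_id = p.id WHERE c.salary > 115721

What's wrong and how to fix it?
Bug: A WHERE condition on the right-hand table after LEFT JOIN drops unmatched parents

Fix: Move the right-table condition into the ON clause so unmatched parents are kept

Corrected query:
SELECT p.name, c.salary FROM departments p LEFT JOIN staff c ON c.dept_id = p.id AND c.salary > 115721

Result:
name        | salary
------------+-------
Legal       | 139190
Marketing   | NULL  
Engineering | 162462
Sales       | NULL  
Finance     | NULL  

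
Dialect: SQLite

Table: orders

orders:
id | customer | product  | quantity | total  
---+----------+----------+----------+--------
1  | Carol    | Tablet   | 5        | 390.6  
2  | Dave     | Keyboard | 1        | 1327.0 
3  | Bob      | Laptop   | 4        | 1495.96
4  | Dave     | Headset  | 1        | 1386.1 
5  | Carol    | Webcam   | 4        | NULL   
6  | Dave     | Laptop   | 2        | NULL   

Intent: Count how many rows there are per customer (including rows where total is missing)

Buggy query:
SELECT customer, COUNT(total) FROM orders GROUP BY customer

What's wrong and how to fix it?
Bug: COUNT(total) skips NULLs, so groups with missing total are undercounted

Fix: Replace COUNT(total) with COUNT(*)

Corrected query:
SELECT customer, COUNT(*) FROM orders GROUP BY customer

Result:
customer | COUNT(*)
---------+---------
Bob      | 1       
Carol    | 2       
Dave     | 3       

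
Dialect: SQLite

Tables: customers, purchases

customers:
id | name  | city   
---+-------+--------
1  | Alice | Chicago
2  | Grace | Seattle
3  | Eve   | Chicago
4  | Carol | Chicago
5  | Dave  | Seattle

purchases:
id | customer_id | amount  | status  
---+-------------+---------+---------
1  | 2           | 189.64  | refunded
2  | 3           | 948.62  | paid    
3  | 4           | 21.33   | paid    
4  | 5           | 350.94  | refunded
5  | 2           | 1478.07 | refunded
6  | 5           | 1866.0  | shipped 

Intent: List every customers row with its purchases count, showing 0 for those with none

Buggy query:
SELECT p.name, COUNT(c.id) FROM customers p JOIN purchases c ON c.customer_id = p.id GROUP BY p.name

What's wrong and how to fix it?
Bug: An inner join excludes parents with zero children

Fix: Switch to LEFT JOIN to retain unmatched parent rows

Corrected query:
SELECT p.name, COUNT(c.id) FROM customers p LEFT JOIN purchases c ON c.customer_id = p.id GROUP BY p.name

Result:
name  | COUNT(c.id)
------+------------
Alice | 0          
Carol | 1          
Dave  | 2          
Eve   | 1          
Grace | 2          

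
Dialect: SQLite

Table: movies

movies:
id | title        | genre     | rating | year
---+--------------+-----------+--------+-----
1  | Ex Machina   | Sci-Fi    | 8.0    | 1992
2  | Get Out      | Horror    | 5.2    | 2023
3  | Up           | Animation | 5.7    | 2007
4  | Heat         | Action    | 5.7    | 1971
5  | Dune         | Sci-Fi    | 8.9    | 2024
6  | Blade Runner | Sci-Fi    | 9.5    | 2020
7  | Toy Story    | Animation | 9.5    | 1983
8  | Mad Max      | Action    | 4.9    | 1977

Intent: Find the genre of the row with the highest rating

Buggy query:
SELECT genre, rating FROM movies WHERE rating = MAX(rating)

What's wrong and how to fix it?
Bug: MAX(rating) is an aggregate and cannot be used directly in WHERE

Fix: Use a subquery: WHERE rating = (SELECT MAX(rating) FROM movies)

Corrected query:
SELECT genre, rating FROM movies WHERE rating = (SELECT MAX(rating) FROM movies)

Result:
genre     | rating
----------+-------
Sci-Fi    | 9.5   
Animation | 9.5   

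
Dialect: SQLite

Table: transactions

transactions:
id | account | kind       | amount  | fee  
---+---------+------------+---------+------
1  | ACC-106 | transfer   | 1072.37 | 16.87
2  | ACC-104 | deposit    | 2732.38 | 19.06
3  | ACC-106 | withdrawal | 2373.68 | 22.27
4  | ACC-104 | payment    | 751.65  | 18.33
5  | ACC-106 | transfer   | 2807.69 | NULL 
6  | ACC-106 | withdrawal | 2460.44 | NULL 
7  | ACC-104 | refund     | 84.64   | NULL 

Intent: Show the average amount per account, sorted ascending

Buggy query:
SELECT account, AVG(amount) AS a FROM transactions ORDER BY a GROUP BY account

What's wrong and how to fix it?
Bug: GROUP BY must precede ORDER BY

Fix: Move ORDER BY to the end, after GROUP BY

Corrected query:
SELECT account, AVG(amount) AS a FROM transactions GROUP BY account ORDER BY a

Result:
account | a          
--------+------------
ACC-104 | 1189.556667
ACC-106 | 2178.545   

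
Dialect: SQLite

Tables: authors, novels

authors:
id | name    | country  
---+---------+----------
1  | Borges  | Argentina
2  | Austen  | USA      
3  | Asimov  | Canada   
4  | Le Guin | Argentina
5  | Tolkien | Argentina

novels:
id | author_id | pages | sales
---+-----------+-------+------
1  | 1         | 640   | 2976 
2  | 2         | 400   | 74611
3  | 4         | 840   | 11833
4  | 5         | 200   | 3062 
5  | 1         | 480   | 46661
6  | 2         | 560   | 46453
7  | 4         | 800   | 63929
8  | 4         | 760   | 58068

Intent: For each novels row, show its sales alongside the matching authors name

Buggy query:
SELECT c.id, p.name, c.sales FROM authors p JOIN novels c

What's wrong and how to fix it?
Bug: Missing join condition: each novels row is matched to all authors rows instead of just its own

Fix: Specify the join condition linking the foreign key to the parent id

Corrected query:
SELECT c.id, p.name, c.sales FROM authors p JOIN novels c ON c.author_id = p.id

Result:
id | name    | sales
---+---------+------
1  | Borges  | 2976 
2  | Austen  | 74611
3  | Le Guin | 11833
4  | Tolkien | 3062 
5  | Borges  | 46661
6  | Austen  | 46453
7  | Le Guin | 63929
8  | Le Guin | 58068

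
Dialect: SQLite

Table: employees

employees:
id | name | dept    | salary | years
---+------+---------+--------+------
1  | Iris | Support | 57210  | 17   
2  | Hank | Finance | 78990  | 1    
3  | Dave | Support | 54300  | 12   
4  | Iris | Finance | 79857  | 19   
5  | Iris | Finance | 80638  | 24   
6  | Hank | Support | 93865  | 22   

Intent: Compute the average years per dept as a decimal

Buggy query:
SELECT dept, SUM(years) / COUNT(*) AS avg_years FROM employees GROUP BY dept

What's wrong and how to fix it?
Bug: SUM(years) and COUNT(*) are both integers; the division truncates the fractional part

Fix: Multiply by 1.0 (or CAST to REAL) to force floating-point division

Corrected query:
SELECT dept, SUM(years) * 1.0 / COUNT(*) AS avg_years FROM employees GROUP BY dept

Result:
dept    | avg_years
--------+----------
Finance | 14.666667
Support | 17       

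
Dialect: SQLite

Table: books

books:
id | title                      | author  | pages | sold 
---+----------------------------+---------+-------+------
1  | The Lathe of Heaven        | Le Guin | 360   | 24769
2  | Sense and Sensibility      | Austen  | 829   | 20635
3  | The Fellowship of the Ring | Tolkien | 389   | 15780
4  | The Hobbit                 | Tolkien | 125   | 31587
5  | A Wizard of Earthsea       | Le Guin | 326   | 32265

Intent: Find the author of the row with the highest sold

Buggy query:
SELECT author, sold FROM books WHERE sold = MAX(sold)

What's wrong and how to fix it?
Bug: WHERE is evaluated per row; an aggregate over the whole table isn't defined there

Fix: Use a subquery: WHERE sold = (SELECT MAX(sold) FROM books)

Corrected query:
SELECT author, sold FROM books WHERE sold = (SELECT MAX(sold) FROM books)

Result:
author  | sold 
--------+------
Le Guin | 32265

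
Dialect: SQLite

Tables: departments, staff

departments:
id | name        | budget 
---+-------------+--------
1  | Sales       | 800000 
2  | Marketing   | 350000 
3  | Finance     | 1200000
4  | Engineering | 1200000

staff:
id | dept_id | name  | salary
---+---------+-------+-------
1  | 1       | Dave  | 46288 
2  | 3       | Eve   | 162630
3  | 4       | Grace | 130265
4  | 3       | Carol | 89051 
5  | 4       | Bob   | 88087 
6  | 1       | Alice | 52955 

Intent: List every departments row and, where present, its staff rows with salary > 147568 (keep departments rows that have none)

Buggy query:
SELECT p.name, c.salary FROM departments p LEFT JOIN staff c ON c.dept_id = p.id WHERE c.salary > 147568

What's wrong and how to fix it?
Bug: A WHERE condition on the right-hand table after LEFT JOIN drops unmatched parents

Fix: Move the right-table condition into the ON clause so unmatched parents are kept

Corrected query:
SELECT p.name, c.salary FROM departments p LEFT JOIN staff c ON c.dept_id = p.id AND c.salary > 147568

Result:
name        | salary
------------+-------
Sales       | NULL  
Marketing   | NULL  
Finance     | 162630
Engineering | NULL  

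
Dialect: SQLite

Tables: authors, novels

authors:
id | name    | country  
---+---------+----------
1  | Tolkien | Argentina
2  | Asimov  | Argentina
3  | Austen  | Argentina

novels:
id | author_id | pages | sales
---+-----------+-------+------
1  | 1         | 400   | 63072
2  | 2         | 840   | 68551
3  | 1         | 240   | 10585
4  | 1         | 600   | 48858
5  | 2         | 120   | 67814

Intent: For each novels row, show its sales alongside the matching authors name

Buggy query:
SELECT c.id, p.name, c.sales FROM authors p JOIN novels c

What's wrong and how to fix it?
Bug: JOIN with no ON clause produces a cartesian product; every novels row pairs with every authors row

Fix: Specify the join condition linking the foreign key to the parent id

Corrected query:
SELECT c.id, p.name, c.sales FROM authors p JOIN novels c ON c.author_id = p.id

Result:
id | name    | sales
---+---------+------
1  | Tolkien | 63072
2  | Asimov  | 68551
3  | Tolkien | 10585
4  | Tolkien | 48858
5  | Asimov  | 67814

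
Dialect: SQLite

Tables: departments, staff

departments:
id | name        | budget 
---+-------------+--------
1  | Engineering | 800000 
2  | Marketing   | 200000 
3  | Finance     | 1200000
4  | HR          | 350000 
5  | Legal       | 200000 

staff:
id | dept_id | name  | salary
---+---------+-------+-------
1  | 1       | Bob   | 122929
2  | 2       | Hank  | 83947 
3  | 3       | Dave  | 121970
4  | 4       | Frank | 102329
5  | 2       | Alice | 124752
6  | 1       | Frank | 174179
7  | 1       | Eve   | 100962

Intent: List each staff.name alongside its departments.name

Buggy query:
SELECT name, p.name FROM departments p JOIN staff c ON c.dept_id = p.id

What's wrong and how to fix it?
Bug: Both tables have a 'name' column; the unqualified reference is ambiguous

Fix: Prefix ambiguous columns with the table alias

Corrected query:
SELECT c.name, p.name FROM departments p JOIN staff c ON c.dept_id = p.id

Result:
name  | name       
------+------------
Bob   | Engineering
Hank  | Marketing  
Dave  | Finance    
Frank | HR         
Alice | Marketing  
Frank | Engineering
Eve   | Engineering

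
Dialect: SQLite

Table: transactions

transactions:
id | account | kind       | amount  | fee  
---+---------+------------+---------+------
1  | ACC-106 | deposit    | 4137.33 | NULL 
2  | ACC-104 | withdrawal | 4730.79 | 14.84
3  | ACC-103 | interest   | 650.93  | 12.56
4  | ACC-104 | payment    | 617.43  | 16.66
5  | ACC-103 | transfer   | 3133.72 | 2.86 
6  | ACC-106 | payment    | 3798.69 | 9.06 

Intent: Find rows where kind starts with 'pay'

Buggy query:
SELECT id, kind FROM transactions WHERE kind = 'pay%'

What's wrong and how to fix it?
Bug: Wildcards only work with LIKE; '=' treats '%' as a literal character

Fix: Use LIKE for wildcard pattern matching

Corrected query:
SELECT id, kind FROM transactions WHERE kind LIKE 'pay%'

Result:
id | kind   
---+--------
4  | payment
6  | payment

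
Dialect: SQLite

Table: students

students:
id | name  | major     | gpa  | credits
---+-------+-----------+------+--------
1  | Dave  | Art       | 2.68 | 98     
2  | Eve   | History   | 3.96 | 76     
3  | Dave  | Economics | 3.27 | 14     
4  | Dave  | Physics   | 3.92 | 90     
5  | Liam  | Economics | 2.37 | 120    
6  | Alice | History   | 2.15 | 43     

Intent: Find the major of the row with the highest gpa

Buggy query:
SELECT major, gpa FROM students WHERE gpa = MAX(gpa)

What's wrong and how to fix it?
Bug: MAX(gpa) is an aggregate and cannot be used directly in WHERE

Fix: Use a subquery: WHERE gpa = (SELECT MAX(gpa) FROM students)

Corrected query:
SELECT major, gpa FROM students WHERE gpa = (SELECT MAX(gpa) FROM students)

Result:
major   | gpa 
--------+-----
History | 3.96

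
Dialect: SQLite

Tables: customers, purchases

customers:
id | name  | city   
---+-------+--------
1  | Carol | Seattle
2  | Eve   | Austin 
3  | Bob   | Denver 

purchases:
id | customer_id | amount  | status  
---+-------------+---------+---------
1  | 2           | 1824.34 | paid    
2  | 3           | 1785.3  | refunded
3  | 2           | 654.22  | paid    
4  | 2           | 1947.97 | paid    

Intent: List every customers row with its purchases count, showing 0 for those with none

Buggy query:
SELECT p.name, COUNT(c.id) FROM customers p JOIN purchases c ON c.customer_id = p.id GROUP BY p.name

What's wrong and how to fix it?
Bug: INNER JOIN drops customers rows that have no matching purchases rows

Fix: Switch to LEFT JOIN to retain unmatched parent rows

Corrected query:
SELECT p.name, COUNT(c.id) FROM customers p LEFT JOIN purchases c ON c.customer_id = p.id GROUP BY p.name

Result:
name  | COUNT(c.id)
------+------------
Bob   | 1          
Carol | 0          
Eve   | 3          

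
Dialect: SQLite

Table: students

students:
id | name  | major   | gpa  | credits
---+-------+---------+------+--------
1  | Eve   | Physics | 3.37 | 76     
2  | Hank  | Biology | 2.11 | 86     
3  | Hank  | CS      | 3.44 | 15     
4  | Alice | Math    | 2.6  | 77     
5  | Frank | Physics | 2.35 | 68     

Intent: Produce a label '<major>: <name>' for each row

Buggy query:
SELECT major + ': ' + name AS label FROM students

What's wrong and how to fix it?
Bug: SQLite uses || for string concatenation; + coerces text to numbers (yielding 0)

Fix: Replace + with || to concatenate text

Corrected query:
SELECT major || ': ' || name AS label FROM students

Result:
label         
--------------
Physics: Eve  
Biology: Hank 
CS: Hank      
Math: Alice   
Physics: Frank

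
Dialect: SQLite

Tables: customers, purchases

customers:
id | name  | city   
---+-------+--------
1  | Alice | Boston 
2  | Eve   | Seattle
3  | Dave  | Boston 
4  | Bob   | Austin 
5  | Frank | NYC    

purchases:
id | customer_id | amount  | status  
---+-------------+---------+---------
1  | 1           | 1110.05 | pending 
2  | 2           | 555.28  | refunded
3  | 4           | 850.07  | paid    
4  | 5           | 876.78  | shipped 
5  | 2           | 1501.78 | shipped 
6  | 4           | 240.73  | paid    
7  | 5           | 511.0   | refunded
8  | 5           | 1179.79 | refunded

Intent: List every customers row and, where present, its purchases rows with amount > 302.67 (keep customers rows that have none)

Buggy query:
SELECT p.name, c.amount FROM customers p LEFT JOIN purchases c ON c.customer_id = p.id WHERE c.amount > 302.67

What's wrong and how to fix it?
Bug: Filtering c.amount in WHERE discards the NULL rows produced by LEFT JOIN, turning it into an inner join

Fix: Move the right-table condition into the ON clause so unmatched parents are kept

Corrected query:
SELECT p.name, c.amount FROM customers p LEFT JOIN purchases c ON c.customer_id = p.id AND c.amount > 302.67

Result:
name  | amount 
------+--------
Alice | 1110.05
Eve   | 555.28 
Eve   | 1501.78
Dave  | NULL   
Bob   | 850.07 
Frank | 511    
Frank | 876.78 
Frank | 1179.79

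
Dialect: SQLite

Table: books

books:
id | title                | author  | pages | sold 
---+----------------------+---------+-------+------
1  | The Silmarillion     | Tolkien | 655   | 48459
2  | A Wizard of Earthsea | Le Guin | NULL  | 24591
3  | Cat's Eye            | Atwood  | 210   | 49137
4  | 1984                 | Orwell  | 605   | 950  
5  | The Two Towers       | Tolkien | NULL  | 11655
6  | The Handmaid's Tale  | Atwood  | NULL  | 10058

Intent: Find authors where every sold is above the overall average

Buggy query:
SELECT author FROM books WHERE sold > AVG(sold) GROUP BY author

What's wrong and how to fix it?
Bug: AVG() is an aggregate; it can't sit directly in WHERE

Fix: Use a subquery for AVG and a HAVING MIN(...) filter so the condition holds for every row in the group

Corrected query:
SELECT author FROM books GROUP BY author HAVING MIN(sold) > (SELECT AVG(sold) FROM books)

Result:
author 
-------
Le Guin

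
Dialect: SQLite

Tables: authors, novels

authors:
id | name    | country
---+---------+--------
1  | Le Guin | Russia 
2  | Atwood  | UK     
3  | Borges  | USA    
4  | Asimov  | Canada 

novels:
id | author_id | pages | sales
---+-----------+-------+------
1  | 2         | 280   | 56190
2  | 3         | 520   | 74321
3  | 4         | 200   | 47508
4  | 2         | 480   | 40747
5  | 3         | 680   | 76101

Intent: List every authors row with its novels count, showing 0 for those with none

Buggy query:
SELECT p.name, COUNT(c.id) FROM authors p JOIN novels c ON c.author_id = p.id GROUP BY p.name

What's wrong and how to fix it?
Bug: INNER JOIN drops authors rows that have no matching novels rows

Fix: Use LEFT JOIN so parents without children still appear (COUNT(c.id) gives 0)

Corrected query:
SELECT p.name, COUNT(c.id) FROM authors p LEFT JOIN novels c ON c.author_id = p.id GROUP BY p.name

Result:
name    | COUNT(c.id)
--------+------------
Asimov  | 1          
Atwood  | 2          
Borges  | 2          
Le Guin | 0          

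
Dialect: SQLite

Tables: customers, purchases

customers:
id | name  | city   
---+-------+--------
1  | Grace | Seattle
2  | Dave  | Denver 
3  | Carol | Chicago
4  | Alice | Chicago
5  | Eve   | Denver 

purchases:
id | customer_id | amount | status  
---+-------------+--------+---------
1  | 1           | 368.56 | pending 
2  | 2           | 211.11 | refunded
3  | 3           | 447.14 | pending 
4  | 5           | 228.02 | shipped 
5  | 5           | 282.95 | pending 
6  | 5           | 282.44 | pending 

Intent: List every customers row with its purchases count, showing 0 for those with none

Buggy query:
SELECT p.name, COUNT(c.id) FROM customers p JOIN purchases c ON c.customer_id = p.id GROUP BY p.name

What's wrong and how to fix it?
Bug: An inner join excludes parents with zero children

Fix: Switch to LEFT JOIN to retain unmatched parent rows

Corrected query:
SELECT p.name, COUNT(c.id) FROM customers p LEFT JOIN purchases c ON c.customer_id = p.id GROUP BY p.name

Result:
name  | COUNT(c.id)
------+------------
Alice | 0          
Carol | 1          
Dave  | 1          
Eve   | 3          
Grace | 1          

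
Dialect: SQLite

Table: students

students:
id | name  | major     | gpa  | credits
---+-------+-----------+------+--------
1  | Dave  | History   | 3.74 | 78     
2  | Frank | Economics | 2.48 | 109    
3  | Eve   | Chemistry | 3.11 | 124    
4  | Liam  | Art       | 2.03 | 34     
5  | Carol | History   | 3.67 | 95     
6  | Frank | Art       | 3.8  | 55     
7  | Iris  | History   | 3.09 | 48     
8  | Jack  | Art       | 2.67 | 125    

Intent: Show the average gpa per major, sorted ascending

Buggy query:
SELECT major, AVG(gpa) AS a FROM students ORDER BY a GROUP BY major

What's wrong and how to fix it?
Bug: GROUP BY must precede ORDER BY

Fix: Reorder: SELECT … FROM … GROUP BY … ORDER BY …

Corrected query:
SELECT major, AVG(gpa) AS a FROM students GROUP BY major ORDER BY a

Result:
major     | a       
----------+---------
Economics | 2.48    
Art       | 2.833333
Chemistry | 3.11    
History   | 3.5     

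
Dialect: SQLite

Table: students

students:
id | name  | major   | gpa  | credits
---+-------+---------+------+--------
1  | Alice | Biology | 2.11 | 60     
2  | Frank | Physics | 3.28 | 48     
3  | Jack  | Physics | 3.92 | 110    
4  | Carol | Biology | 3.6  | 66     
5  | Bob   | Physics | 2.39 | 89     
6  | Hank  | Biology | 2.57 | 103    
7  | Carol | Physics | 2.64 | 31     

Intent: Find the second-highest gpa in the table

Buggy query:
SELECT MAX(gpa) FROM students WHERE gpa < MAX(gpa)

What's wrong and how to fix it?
Bug: The inner MAX is an aggregate inside WHERE, which is not allowed

Fix: Put the inner MAX in a scalar subquery

Corrected query:
SELECT MAX(gpa) FROM students WHERE gpa < (SELECT MAX(gpa) FROM students)

Result:
MAX(gpa)
--------
3.6     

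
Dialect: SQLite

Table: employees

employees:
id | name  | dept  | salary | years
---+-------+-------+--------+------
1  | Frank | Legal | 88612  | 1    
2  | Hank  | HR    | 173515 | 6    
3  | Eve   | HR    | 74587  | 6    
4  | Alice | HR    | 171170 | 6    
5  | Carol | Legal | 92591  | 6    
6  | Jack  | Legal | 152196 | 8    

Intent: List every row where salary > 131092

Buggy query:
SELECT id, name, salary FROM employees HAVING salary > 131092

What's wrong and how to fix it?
Bug: HAVING filters the output of aggregation, but this query has no GROUP BY and no aggregate functions, so SQLite rejects it (HAVING clause on a non-aggregate query); the condition here is per row

Fix: Replace HAVING with WHERE since the condition applies to individual rows

Corrected query:
SELECT id, name, salary FROM employees WHERE salary > 131092

Result:
id | name  | salary
---+-------+-------
2  | Hank  | 173515
4  | Alice | 171170
6  | Jack  | 152196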